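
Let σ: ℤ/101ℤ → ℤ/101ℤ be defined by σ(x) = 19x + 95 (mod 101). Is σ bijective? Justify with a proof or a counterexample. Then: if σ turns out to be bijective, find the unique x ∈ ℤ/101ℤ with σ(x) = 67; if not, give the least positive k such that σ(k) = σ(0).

57

By definition, σ is injective when σ(a) = σ(b) forces a = b.
Suppose σ(a) = σ(b) in ℤ/101ℤ. Then 19a + 95 ≡ 19b + 95 (mod 101), hence 19(a − b) ≡ 0 (mod 101).
Since gcd(19, 101) = 1, 19 is invertible modulo 101, therefore a − b ≡ 0 (mod 101), i.e. a = b.
We now compute 19⁻¹ mod 101 explicitly. Euclid's algorithm: 101 = 5·19 + 6, 19 = 3·6 + 1; back-substituting gives 1 = 16·19 − 3·101, so 19⁻¹ ≡ 16 (mod 101).
Then y ↦ 16(y − 95) is a two-sided inverse to σ, so every y ∈ ℤ/101ℤ has a preimage.
Hence σ is bijective.
Since σ is bijective, we compute σ⁻¹(67): solve 19x + 95 ≡ 67 (mod 101), i.e. 19x ≡ 73 (mod 101).
Multiplying by 19⁻¹ = 16 gives x ≡ 16·73 = 1168 = 11·101 + 57 ≡ 57 (mod 101).
Check: σ(57) = 19·57 + 95 = 1178 = 11·101 + 67 ≡ 67 (mod 101).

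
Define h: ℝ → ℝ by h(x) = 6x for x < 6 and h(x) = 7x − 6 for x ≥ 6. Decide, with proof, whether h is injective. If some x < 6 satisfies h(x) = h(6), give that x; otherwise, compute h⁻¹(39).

45/7

Both pieces are strictly increasing (slopes 6 and 7), so each is injective on its own interval.
The left piece maps (−∞, 6) onto (−∞, 36); the right piece maps [6, ∞) onto [36, ∞).
These images are disjoint, so no value is attained by both pieces. Thus h is injective.
Because the two images are disjoint, no x < 6 has h(x) = h(6), so we compute h⁻¹(39): 39 lies in [36, ∞), so solve 7x − 6 = 39: x = (39 + 6)/7 = 45/7.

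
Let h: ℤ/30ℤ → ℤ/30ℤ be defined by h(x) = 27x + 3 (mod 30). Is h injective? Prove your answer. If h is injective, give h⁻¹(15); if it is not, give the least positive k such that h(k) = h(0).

We have gcd(27, 30) = 3 > 1. Taking x_1 = 0 and x_2 = 10: h(0) = 3 and h(10) = 27·10 + 3 = 273 ≡ 3 (mod 30).
So h(0) = h(10) while 0 ≠ 10, hence h is not injective.
Since h is not injective, we find the least positive k with h(k) = h(0): this means 27k ≡ 0 (mod 30), i.e. 30 ∣ 27k. Since gcd(27, 30) = 3, dividing through by 3 this holds exactly when 10 ∣ 9k, and as gcd(9, 10) = 1, exactly when 10 ∣ k.
The smallest positive such k is 10.

10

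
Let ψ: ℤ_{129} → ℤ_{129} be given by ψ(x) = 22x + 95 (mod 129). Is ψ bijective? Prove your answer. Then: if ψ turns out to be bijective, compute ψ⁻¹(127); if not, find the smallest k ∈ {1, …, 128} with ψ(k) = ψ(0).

If ψ(x_1) = ψ(x_2), then 22x_1 ≡ 22x_2 (mod 129). Because gcd(22, 129) = 1, we may cancel 22 to get x_1 ≡ x_2 (mod 129).
We now compute 22⁻¹ mod 129 explicitly. Euclid's algorithm: 129 = 5·22 + 19, 22 = 1·19 + 3, 19 = 6·3 + 1; back-substituting gives 1 = 88·22 − 15·129, so 22⁻¹ ≡ 88 (mod 129).
For any y ∈ ℤ_{129}, x = 88(y − 95) mod 129 satisfies ψ(x) = 22·88(y − 95) + 95 ≡ y (since 22·88 ≡ 1 mod 129). So every y has a preimage.
So ψ is bijective.
Since ψ is bijective, we compute ψ⁻¹(127): solve 22x + 95 ≡ 127 (mod 129), i.e. 22x ≡ 32 (mod 129).
Multiplying by 22⁻¹ = 88 gives x ≡ 88·32 = 2816 = 21·129 + 107 ≡ 107 (mod 129).
Check: ψ(107) = 22·107 + 95 = 2449 = 18·129 + 127 ≡ 127 (mod 129).

107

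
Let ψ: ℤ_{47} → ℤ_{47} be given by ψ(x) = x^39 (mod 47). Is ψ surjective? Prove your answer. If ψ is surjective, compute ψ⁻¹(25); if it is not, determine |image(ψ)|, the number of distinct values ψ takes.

Since 47 is prime, the nonzero elements of ℤ_{47} form a cyclic group of order 46.
As gcd(39, 46) = 1, raising to the 39th power is a bijection on this group: if x_1^39 ≡ x_2^39 then (x_1x_2^{−1})^39 = 1, and the only element of order dividing gcd(39, 46) = 1 is 1, so x_1 = x_2.
With ψ(0) = 0 this makes ψ injective on all of ℤ_{47}, hence bijective (finite equal-size domain and codomain). In particular ψ is surjective.
Since ψ is surjective, we find the preimage of 25. The inverse of x ↦ x^39 on (ℤ_{47})^× is x ↦ x^13, because 39·13 = 507 = 11·46 + 1 ≡ 1 (mod 46) and x^{46} = 1 for x ≠ 0 (Fermat). So ψ⁻¹(25) = 25^13 mod 47.
Repeated squaring mod 47: 25^1 ≡ 25, 25^2 ≡ 25² = 625 ≡ 14, 25^4 ≡ 14² = 196 ≡ 8, 25^8 ≡ 8² = 64 ≡ 17. Since 13 = 8 + 4 + 1, 25^13 ≡ 17·8·25: 17·8 = 136 ≡ 42, then 42·25 = 1050 ≡ 16. So 25^13 ≡ 16 (mod 47).
Hence ψ⁻¹(25) = 16.

16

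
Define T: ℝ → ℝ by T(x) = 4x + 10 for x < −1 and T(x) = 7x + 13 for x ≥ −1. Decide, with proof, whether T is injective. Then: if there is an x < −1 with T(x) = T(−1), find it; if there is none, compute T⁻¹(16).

3/7

Both pieces are strictly increasing (slopes 4 and 7), so each is injective on its own interval.
The left piece maps (−∞, −1) onto (−∞, 6); the right piece maps [−1, ∞) onto [6, ∞).
These images are disjoint, so no value is attained by both pieces. So T is injective.
Because the two images are disjoint, no x < −1 has T(x) = T(−1), so we compute T⁻¹(16): 16 lies in [6, ∞), so solve 7x + 13 = 16: x = (16 − 13)/7 = 3/7.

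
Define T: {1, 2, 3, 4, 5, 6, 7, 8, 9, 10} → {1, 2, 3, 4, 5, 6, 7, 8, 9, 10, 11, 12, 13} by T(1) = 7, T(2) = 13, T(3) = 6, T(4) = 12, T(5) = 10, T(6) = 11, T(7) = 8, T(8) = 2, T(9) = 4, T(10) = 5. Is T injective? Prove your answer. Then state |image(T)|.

10

The values T(1), …, T(10) are 7, 13, 6, 12, 10, 11, 8, 2, 4, 5 — all distinct.
So T(a) = T(b) only when a = b, and T is injective.
The image of T is {2, 4, 5, 6, 7, 8, 10, 11, 12, 13}, which has 10 elements.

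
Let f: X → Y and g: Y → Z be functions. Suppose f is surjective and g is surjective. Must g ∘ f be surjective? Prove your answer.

Let c ∈ Z. Since g is surjective, there is b ∈ Y with g(b) = c. Since f is surjective, there is a ∈ X with f(a) = b.
Then (g ∘ f)(a) = g(b) = c. Therefore g ∘ f is surjective.

surjective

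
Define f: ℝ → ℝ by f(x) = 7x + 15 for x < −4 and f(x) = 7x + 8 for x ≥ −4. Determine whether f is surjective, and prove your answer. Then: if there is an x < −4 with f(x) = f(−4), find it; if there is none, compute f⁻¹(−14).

-5

Both pieces are strictly increasing (slopes 7 and 7), so each is injective on its own interval.
The left piece maps (−∞, −4) onto (−∞, −13); the right piece maps [−4, ∞) onto [−20, ∞).
The union (−∞, −13) ∪ [−20, ∞) covers ℝ, so f is surjective.
For the follow-up: the images overlap, so an x < −4 with f(x) = f(−4) exists. f(−4) = −20; solving 7x + 15 = −20 for x < −4 gives x = (−20 − 15)/7 = −5.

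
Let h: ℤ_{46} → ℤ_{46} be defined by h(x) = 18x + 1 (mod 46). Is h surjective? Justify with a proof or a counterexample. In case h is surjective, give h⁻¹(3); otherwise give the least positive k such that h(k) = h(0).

23

Recall that h is surjective if every y in the codomain equals h(x) for some x in the domain.
Since gcd(18, 46) = 2, we have 18x ≡ 0 (mod 2) for all x, so h(x) ≡ 1 (mod 2).
But 0 ≢ 1 (mod 2), so 0 ∈ ℤ_{46} has no preimage. So h is not surjective.
Since h is not surjective, we find the least positive k with h(k) = h(0): this means 18k ≡ 0 (mod 46), i.e. 46 ∣ 18k. Since gcd(18, 46) = 2, dividing through by 2 this holds exactly when 23 ∣ 9k, and as gcd(9, 23) = 1, exactly when 23 ∣ k.
The smallest positive such k is 23.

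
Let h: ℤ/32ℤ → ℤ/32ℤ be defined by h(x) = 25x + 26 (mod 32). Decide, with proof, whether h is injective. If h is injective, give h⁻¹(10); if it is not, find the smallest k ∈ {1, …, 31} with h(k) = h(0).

16

Suppose h(s) = h(t) in ℤ/32ℤ. Then 25s + 26 ≡ 25t + 26 (mod 32), thus 25(s − t) ≡ 0 (mod 32).
Since gcd(25, 32) = 1, 25 is invertible modulo 32, so s − t ≡ 0 (mod 32), i.e. s = t.
So h is injective.
We now compute 25⁻¹ mod 32 explicitly. Euclid's algorithm: 32 = 1·25 + 7, 25 = 3·7 + 4, 7 = 1·4 + 3, 4 = 1·3 + 1; back-substituting gives 1 = 9·25 − 7·32, so 25⁻¹ ≡ 9 (mod 32).
Since h is injective, we find h⁻¹(10): we need 25x ≡ 10 − 26 ≡ 16 (mod 32). Using 25⁻¹ = 9: x ≡ 9·16 = 144 = 4·32 + 16, so x = 16.
Check: h(16) = 25·16 + 26 = 426 = 13·32 + 10 ≡ 10 (mod 32).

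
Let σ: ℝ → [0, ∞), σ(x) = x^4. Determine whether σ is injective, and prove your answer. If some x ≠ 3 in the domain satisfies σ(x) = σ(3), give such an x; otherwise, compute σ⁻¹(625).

-3

σ(3) = 81 = (−3)^4 = σ(−3) (since 4 is even), with 3 ≠ −3. So σ is not injective.
For the follow-up, such an x exists: taking x = −3 ∈ ℝ gives σ(−3) = 81 = σ(3) with −3 ≠ 3.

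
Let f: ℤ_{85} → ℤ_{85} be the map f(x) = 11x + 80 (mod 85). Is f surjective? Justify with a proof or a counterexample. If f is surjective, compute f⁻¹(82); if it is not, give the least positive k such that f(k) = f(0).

Since gcd(11, 85) = 1, 11 is invertible modulo 85. Euclid's algorithm: 85 = 7·11 + 8, 11 = 1·8 + 3, 8 = 2·3 + 2, 3 = 1·2 + 1; back-substituting gives 1 = 31·11 − 4·85, so 11⁻¹ ≡ 31 (mod 85).
Then y ↦ 31(y − 80) is a two-sided inverse to f, so every y ∈ ℤ_{85} has a preimage.
Therefore f is surjective.
Since f is surjective, we find f⁻¹(82): we need 11x ≡ 82 − 80 ≡ 2 (mod 85). Using 11⁻¹ = 31: x ≡ 31·2 = 62, so x = 62.
Check: f(62) = 11·62 + 80 = 762 = 8·85 + 82 ≡ 82 (mod 85).

62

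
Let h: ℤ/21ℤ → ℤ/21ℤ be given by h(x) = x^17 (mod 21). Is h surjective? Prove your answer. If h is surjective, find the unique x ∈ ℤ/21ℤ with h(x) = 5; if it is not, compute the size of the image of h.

Computing x^17 mod 21 for each x (by repeated squaring, reducing mod 21 at every step), the values h(0), h(1), …, h(20) are: 0, 1, 11, 12, 16, 17, 6, 7, 8, 18, 19, 2, 3, 13, 14, 15, 4, 5, 9, 10, 20.
Every element of ℤ/21ℤ appears exactly once in this list, so h is a bijection, and in particular surjective.
Since h is surjective, we read off the preimage of 5 from the same table: h(17) = 5, so h⁻¹(5) = 17.

17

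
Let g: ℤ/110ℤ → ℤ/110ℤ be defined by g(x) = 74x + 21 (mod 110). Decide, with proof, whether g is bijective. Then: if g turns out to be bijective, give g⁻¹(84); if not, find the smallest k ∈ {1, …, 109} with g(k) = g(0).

We have gcd(74, 110) = 2 > 1. Taking a = 0 and b = 55: g(0) = 21 and g(55) = 74·55 + 21 = 4091 ≡ 21 (mod 110).
So g(0) = g(55) while 0 ≠ 55, thus g is not injective, hence not bijective.
Since g is not bijective, we find the least positive k with g(k) = g(0): this means 74k ≡ 0 (mod 110), i.e. 110 ∣ 74k. Since gcd(74, 110) = 2, dividing through by 2 this holds exactly when 55 ∣ 37k, and as gcd(37, 55) = 1, exactly when 55 ∣ k.
The smallest positive such k is 55.

55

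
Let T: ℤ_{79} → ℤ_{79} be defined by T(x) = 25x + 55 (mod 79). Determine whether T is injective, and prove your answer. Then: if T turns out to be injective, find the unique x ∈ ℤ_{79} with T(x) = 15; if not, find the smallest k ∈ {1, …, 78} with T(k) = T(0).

30

If T(s) = T(t), then 25s ≡ 25t (mod 79). Because gcd(25, 79) = 1, we may cancel 25 to get s ≡ t (mod 79).
Hence T is injective.
We now compute 25⁻¹ mod 79 explicitly. Euclid's algorithm: 79 = 3·25 + 4, 25 = 6·4 + 1; back-substituting gives 1 = 19·25 − 6·79, so 25⁻¹ ≡ 19 (mod 79).
Since T is injective, we compute T⁻¹(15): solve 25x + 55 ≡ 15 (mod 79), i.e. 25x ≡ 39 (mod 79).
Multiplying by 25⁻¹ = 19 gives x ≡ 19·39 = 741 = 9·79 + 30 ≡ 30 (mod 79).
Check: T(30) = 25·30 + 55 = 805 = 10·79 + 15 ≡ 15 (mod 79).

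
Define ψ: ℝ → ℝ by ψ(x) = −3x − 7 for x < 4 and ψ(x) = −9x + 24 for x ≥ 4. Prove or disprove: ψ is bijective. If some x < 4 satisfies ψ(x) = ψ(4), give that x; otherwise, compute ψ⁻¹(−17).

Both pieces are strictly decreasing (slopes −3 and −9), so each is injective on its own interval.
The left piece maps (−∞, 4) onto (−19, ∞); the right piece maps [4, ∞) onto (−∞, −12].
These images overlap. In particular ψ(4) = −12 (right piece), and solving −3x − 7 = −12 on the left piece gives x = 5/3 < 4.
So ψ(5/3) = ψ(4) with 5/3 ≠ 4, and ψ is not injective, hence not bijective. This x = 5/3 is the requested value below 4.

5/3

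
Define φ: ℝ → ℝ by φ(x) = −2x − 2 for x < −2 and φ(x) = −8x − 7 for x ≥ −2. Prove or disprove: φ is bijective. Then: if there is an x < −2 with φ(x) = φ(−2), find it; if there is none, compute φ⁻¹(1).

Both pieces are strictly decreasing (slopes −2 and −8), so each is injective on its own interval.
The left piece maps (−∞, −2) onto (2, ∞); the right piece maps [−2, ∞) onto (−∞, 9].
These images overlap. In particular φ(−2) = 9 (right piece), and solving −2x − 2 = 9 on the left piece gives x = −11/2 < −2.
So φ(−11/2) = φ(−2) with −11/2 ≠ −2, and φ is not injective, hence not bijective. This x = −11/2 is the requested value below −2.

-11/2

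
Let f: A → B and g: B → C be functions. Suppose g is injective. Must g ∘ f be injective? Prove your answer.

No. Take A = {1, 2}, B = C = {1, 2, 3, 4}, f(1) = f(2) = 1, and g = identity (injective).
Then (g ∘ f)(1) = (g ∘ f)(2) = 1 with 1 ≠ 2, so g ∘ f is not injective.

not injective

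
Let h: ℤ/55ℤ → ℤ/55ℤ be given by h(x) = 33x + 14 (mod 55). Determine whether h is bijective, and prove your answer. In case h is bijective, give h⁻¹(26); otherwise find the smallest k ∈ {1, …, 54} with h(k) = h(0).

5

By definition, injectivity means: for all s, t in the domain, h(s) = h(t) implies s = t.
We have gcd(33, 55) = 11 > 1. Taking s = 0 and t = 5: h(0) = 14 and h(5) = 33·5 + 14 = 179 ≡ 14 (mod 55).
So h(0) = h(5) while 0 ≠ 5, hence h is not injective, hence not bijective.
Since h is not bijective, we find the least positive k with h(k) = h(0): this means 33k ≡ 0 (mod 55), i.e. 55 ∣ 33k. Since gcd(33, 55) = 11, dividing through by 11 this holds exactly when 5 ∣ 3k, and as gcd(3, 5) = 1, exactly when 5 ∣ k.
The smallest positive such k is 5.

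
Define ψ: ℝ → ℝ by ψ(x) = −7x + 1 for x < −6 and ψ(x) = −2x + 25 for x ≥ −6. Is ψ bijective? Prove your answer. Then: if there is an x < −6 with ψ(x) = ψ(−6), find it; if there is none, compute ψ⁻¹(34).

-9/2

Both pieces are strictly decreasing (slopes −7 and −2), so each is injective on its own interval.
The left piece maps (−∞, −6) onto (43, ∞); the right piece maps [−6, ∞) onto (−∞, 37].
The images leave a gap (43 has no preimage), so ψ is not surjective, hence not bijective.
Because the two images are disjoint, no x < −6 has ψ(x) = ψ(−6), so we compute ψ⁻¹(34): 34 lies in (−∞, 37], so solve −2x + 25 = 34: x = (34 − 25)/(−2) = −9/2.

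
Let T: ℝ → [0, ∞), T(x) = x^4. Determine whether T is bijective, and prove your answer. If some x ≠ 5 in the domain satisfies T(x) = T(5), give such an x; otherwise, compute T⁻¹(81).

-5

T(5) = 625 = (−5)^4 = T(−5) (since 4 is even), with 5 ≠ −5. So T is not injective, hence not bijective.
For the follow-up, such an x exists: taking x = −5 ∈ ℝ gives T(−5) = 625 = T(5) with −5 ≠ 5.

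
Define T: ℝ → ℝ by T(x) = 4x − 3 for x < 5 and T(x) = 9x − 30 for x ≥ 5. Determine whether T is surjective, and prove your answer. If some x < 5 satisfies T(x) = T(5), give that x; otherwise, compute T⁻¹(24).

Both pieces are strictly increasing (slopes 4 and 9), so each is injective on its own interval.
The left piece maps (−∞, 5) onto (−∞, 17); the right piece maps [5, ∞) onto [15, ∞).
The union (−∞, 17) ∪ [15, ∞) covers ℝ, so T is surjective.
For the follow-up: the images overlap, so an x < 5 with T(x) = T(5) exists. T(5) = 15; solving 4x − 3 = 15 for x < 5 gives x = (15 + 3)/4 = 9/2.

9/2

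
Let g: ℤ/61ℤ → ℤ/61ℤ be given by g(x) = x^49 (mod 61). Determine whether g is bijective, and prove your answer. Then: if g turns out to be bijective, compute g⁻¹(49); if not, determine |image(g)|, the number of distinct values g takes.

4

Since 61 is prime, the nonzero elements of ℤ/61ℤ form a cyclic group of order 60.
As gcd(49, 60) = 1, raising to the 49th power is a bijection on this group: if x_1^49 ≡ x_2^49 then (x_1x_2^{−1})^49 = 1, and the only element of order dividing gcd(49, 60) = 1 is 1, so x_1 = x_2.
With g(0) = 0 this makes g injective on all of ℤ/61ℤ, hence bijective (finite equal-size domain and codomain). In particular g is bijective.
Since g is bijective, we find the preimage of 49. The inverse of x ↦ x^49 on (ℤ/61ℤ)^× is x ↦ x^49, because 49·49 = 2401 = 40·60 + 1 ≡ 1 (mod 60) and x^{60} = 1 for x ≠ 0 (Fermat). So g⁻¹(49) = 49^49 mod 61.
Repeated squaring mod 61: 49^1 ≡ 49, 49^2 ≡ 49² = 2401 ≡ 22, 49^4 ≡ 22² = 484 ≡ 57, 49^8 ≡ 57² = 3249 ≡ 16, 49^16 ≡ 16² = 256 ≡ 12, 49^32 ≡ 12² = 144 ≡ 22. Since 49 = 32 + 16 + 1, 49^49 ≡ 22·12·49: 22·12 = 264 ≡ 20, then 20·49 = 980 ≡ 4. So 49^49 ≡ 4 (mod 61).
Hence g⁻¹(49) = 4.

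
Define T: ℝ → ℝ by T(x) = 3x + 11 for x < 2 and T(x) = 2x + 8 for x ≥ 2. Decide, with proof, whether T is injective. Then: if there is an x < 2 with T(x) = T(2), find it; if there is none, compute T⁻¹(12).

1/3

Both pieces are strictly increasing (slopes 3 and 2), so each is injective on its own interval.
The left piece maps (−∞, 2) onto (−∞, 17); the right piece maps [2, ∞) onto [12, ∞).
These images overlap. In particular T(2) = 12 (right piece), and solving 3x + 11 = 12 on the left piece gives x = 1/3 < 2.
So T(1/3) = T(2) with 1/3 ≠ 2, and T is not injective. This x = 1/3 is the requested value below 2.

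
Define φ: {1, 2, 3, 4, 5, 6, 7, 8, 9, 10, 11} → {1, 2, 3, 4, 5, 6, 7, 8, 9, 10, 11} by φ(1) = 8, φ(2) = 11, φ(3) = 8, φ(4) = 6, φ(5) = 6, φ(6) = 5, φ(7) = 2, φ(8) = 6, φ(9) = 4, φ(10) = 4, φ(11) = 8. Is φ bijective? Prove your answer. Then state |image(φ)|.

φ(1) = 8 = φ(3) with 1 ≠ 3, so φ is not injective, hence not bijective.
The image of φ is {2, 4, 5, 6, 8, 11}, which has 6 elements.

6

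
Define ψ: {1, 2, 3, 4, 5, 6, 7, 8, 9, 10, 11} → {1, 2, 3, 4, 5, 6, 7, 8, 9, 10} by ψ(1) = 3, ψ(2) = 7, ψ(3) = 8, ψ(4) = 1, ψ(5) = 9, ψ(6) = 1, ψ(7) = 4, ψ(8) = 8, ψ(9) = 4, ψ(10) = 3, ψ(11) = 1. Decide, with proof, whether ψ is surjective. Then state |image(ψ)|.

No element maps to 2, so ψ is not surjective.
The image of ψ is {1, 3, 4, 7, 8, 9}, which has 6 elements.

6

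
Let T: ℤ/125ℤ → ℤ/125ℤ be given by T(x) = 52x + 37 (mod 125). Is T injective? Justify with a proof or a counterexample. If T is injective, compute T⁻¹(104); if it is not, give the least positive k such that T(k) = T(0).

71

Suppose T(a) = T(b) in ℤ/125ℤ. Then 52a + 37 ≡ 52b + 37 (mod 125), hence 52(a − b) ≡ 0 (mod 125).
Since gcd(52, 125) = 1, 52 is invertible modulo 125, thus a − b ≡ 0 (mod 125), i.e. a = b.
So T is injective.
We now compute 52⁻¹ mod 125 explicitly. Euclid's algorithm: 125 = 2·52 + 21, 52 = 2·21 + 10, 21 = 2·10 + 1; back-substituting gives 1 = 113·52 − 47·125, so 52⁻¹ ≡ 113 (mod 125).
Since T is injective, we find T⁻¹(104): we need 52x ≡ 104 − 37 ≡ 67 (mod 125). Using 52⁻¹ = 113: x ≡ 113·67 = 7571 = 60·125 + 71, so x = 71.
Check: T(71) = 52·71 + 37 = 3729 = 29·125 + 104 ≡ 104 (mod 125).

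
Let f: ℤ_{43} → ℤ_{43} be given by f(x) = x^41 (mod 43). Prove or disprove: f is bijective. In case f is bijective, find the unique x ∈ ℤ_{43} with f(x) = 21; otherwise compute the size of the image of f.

41

Since 43 is prime, the nonzero elements of ℤ_{43} form a cyclic group of order 42.
As gcd(41, 42) = 1, raising to the 41st power is a bijection on this group: if u^41 ≡ v^41 then (uv^{−1})^41 = 1, and the only element of order dividing gcd(41, 42) = 1 is 1, so u = v.
With f(0) = 0 this makes f injective on all of ℤ_{43}, hence bijective (finite equal-size domain and codomain). In particular f is bijective.
Since f is bijective, we find the preimage of 21. The inverse of x ↦ x^41 on (ℤ_{43})^× is x ↦ x^41, because 41·41 = 1681 = 40·42 + 1 ≡ 1 (mod 42) and x^{42} = 1 for x ≠ 0 (Fermat). So f⁻¹(21) = 21^41 mod 43.
Repeated squaring mod 43: 21^1 ≡ 21, 21^2 ≡ 21² = 441 ≡ 11, 21^4 ≡ 11² = 121 ≡ 35, 21^8 ≡ 35² = 1225 ≡ 21, 21^16 ≡ 21² = 441 ≡ 11, 21^32 ≡ 11² = 121 ≡ 35. Since 41 = 32 + 8 + 1, 21^41 ≡ 35·21·21: 35·21 = 735 ≡ 4, then 4·21 = 84 ≡ 41. So 21^41 ≡ 41 (mod 43).
Hence f⁻¹(21) = 41.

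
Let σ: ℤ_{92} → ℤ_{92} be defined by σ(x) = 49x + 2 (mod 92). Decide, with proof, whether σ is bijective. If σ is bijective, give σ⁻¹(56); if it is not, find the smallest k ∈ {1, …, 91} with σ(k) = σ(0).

18

Suppose σ(s) = σ(t) in ℤ_{92}. Then 49s + 2 ≡ 49t + 2 (mod 92), therefore 49(s − t) ≡ 0 (mod 92).
Since gcd(49, 92) = 1, 49 is invertible modulo 92, therefore s − t ≡ 0 (mod 92), i.e. s = t.
We now compute 49⁻¹ mod 92 explicitly. Euclid's algorithm: 92 = 1·49 + 43, 49 = 1·43 + 6, 43 = 7·6 + 1; back-substituting gives 1 = 77·49 − 41·92, so 49⁻¹ ≡ 77 (mod 92).
For any y ∈ ℤ_{92}, x = 77(y − 2) mod 92 satisfies σ(x) = 49·77(y − 2) + 2 ≡ y (since 49·77 ≡ 1 mod 92). So every y has a preimage.
Therefore σ is bijective.
Since σ is bijective, we compute σ⁻¹(56): solve 49x + 2 ≡ 56 (mod 92), i.e. 49x ≡ 54 (mod 92).
Multiplying by 49⁻¹ = 77 gives x ≡ 77·54 = 4158 = 45·92 + 18 ≡ 18 (mod 92).
Check: σ(18) = 49·18 + 2 = 884 = 9·92 + 56 ≡ 56 (mod 92).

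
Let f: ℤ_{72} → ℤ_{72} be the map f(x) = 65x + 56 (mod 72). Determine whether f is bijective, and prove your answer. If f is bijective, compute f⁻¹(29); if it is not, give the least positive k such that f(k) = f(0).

If f(s) = f(t), then 65s ≡ 65t (mod 72). Because gcd(65, 72) = 1, we may cancel 65 to get s ≡ t (mod 72).
We now compute 65⁻¹ mod 72 explicitly. Euclid's algorithm: 72 = 1·65 + 7, 65 = 9·7 + 2, 7 = 3·2 + 1; back-substituting gives 1 = 41·65 − 37·72, so 65⁻¹ ≡ 41 (mod 72).
Then y ↦ 41(y − 56) is a two-sided inverse to f, so every y ∈ ℤ_{72} has a preimage.
Therefore f is bijective.
Since f is bijective, we find f⁻¹(29): we need 65x ≡ 29 − 56 ≡ 45 (mod 72). Using 65⁻¹ = 41: x ≡ 41·45 = 1845 = 25·72 + 45, so x = 45.
Check: f(45) = 65·45 + 56 = 2981 = 41·72 + 29 ≡ 29 (mod 72).

45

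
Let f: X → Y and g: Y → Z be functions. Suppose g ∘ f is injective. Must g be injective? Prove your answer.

No. Take X = {0, 1}, Y = {0, 1, 2}, Z = {0, 1, 2}, f(a) = a for each a ∈ X, and g(b) = 1 if b ∈ {1, 2} else g(b) = b.
Then g ∘ f = f is injective (X ⊂ Y and f is the inclusion), but g(1) = g(2) = 1 with 1 ≠ 2, so g is not injective.

not injective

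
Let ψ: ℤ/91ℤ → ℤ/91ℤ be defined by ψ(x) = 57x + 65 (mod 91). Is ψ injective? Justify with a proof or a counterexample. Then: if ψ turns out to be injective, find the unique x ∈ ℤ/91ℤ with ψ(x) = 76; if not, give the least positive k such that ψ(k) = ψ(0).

88

By definition, ψ is injective if ψ(a) = ψ(b) implies a = b.
If ψ(a) = ψ(b), then 57a ≡ 57b (mod 91). Because gcd(57, 91) = 1, we may cancel 57 to get a ≡ b (mod 91).
Hence ψ is injective.
We now compute 57⁻¹ mod 91 explicitly. Euclid's algorithm: 91 = 1·57 + 34, 57 = 1·34 + 23, 34 = 1·23 + 11, 23 = 2·11 + 1; back-substituting gives 1 = 8·57 − 5·91, so 57⁻¹ ≡ 8 (mod 91).
Since ψ is injective, we find ψ⁻¹(76): we need 57x ≡ 76 − 65 ≡ 11 (mod 91). Using 57⁻¹ = 8: x ≡ 8·11 = 88, so x = 88.
Check: ψ(88) = 57·88 + 65 = 5081 = 55·91 + 76 ≡ 76 (mod 91).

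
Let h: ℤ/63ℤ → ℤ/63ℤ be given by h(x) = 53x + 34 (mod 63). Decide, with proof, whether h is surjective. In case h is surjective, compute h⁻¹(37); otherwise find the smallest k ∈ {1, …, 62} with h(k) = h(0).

6

Since gcd(53, 63) = 1, 53 is invertible modulo 63. Euclid's algorithm: 63 = 1·53 + 10, 53 = 5·10 + 3, 10 = 3·3 + 1; back-substituting gives 1 = 44·53 − 37·63, so 53⁻¹ ≡ 44 (mod 63).
Then y ↦ 44(y − 34) is a two-sided inverse to h, so every y ∈ ℤ/63ℤ has a preimage.
So h is surjective.
Since h is surjective, we find h⁻¹(37): we need 53x ≡ 37 − 34 ≡ 3 (mod 63). Using 53⁻¹ = 44: x ≡ 44·3 = 132 = 2·63 + 6, so x = 6.
Check: h(6) = 53·6 + 34 = 352 = 5·63 + 37 ≡ 37 (mod 63).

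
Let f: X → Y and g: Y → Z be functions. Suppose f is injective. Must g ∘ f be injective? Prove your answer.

not injective

No. Take X = Y = Z = {0, 1}, f = identity (injective), and g(x) = 0 for every x.
Then (g ∘ f)(0) = 0 = (g ∘ f)(1) with 0 ≠ 1, so g ∘ f is not injective.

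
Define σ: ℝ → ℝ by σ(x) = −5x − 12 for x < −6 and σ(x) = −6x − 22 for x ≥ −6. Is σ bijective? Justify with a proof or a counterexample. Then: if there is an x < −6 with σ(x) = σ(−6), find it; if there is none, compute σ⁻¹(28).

-8

Both pieces are strictly decreasing (slopes −5 and −6), so each is injective on its own interval.
The left piece maps (−∞, −6) onto (18, ∞); the right piece maps [−6, ∞) onto (−∞, 14].
The images leave a gap (18 has no preimage), so σ is not surjective, hence not bijective.
Because the two images are disjoint, no x < −6 has σ(x) = σ(−6), so we compute σ⁻¹(28): 28 lies in (18, ∞), so solve −5x − 12 = 28: x = (28 + 12)/(−5) = −8.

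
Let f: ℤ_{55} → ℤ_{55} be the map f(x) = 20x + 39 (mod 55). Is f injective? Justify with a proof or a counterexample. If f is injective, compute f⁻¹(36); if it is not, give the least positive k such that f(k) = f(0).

We have gcd(20, 55) = 5 > 1. Taking a = 0 and b = 11: f(0) = 39 and f(11) = 20·11 + 39 = 259 ≡ 39 (mod 55).
So f(0) = f(11) while 0 ≠ 11, therefore f is not injective.
Since f is not injective, we find the least positive k with f(k) = f(0): this means 20k ≡ 0 (mod 55), i.e. 55 ∣ 20k. Since gcd(20, 55) = 5, dividing through by 5 this holds exactly when 11 ∣ 4k, and as gcd(4, 11) = 1, exactly when 11 ∣ k.
The smallest positive such k is 11.

11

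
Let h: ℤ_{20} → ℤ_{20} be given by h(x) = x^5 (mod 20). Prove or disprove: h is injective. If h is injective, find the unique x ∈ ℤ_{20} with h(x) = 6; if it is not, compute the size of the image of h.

h(0) = 0^5 = 0.
h(10): Repeated squaring mod 20: 10^1 ≡ 10, 10^2 ≡ 10² = 100 ≡ 0, 10^4 ≡ 0² = 0. Since 5 = 4 + 1, 10^5 ≡ 0·10: 0·10 = 0. So 10^5 ≡ 0 (mod 20).
So h(0) = h(10) = 0 while 0 ≠ 10, so h is not injective.
Since h is not injective, we determine |image(h)|. Computing x^5 mod 20 for each x (by repeated squaring, reducing mod 20 at every step), the values h(0), h(1), …, h(19) are: 0, 1, 12, 3, 4, 5, 16, 7, 8, 9, 0, 11, 12, 13, 4, 15, 16, 17, 8, 19.
The distinct values are {0, 1, 3, 4, 5, 7, 8, 9, 11, 12, 13, 15, 16, 17, 19}; there are 15 of them.

15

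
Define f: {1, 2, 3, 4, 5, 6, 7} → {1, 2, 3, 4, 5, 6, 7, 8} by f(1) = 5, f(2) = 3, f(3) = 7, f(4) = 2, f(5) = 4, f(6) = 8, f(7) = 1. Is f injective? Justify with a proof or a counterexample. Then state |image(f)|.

7

The values f(1), …, f(7) are 5, 3, 7, 2, 4, 8, 1 — all distinct.
So f(a) = f(b) only when a = b, and f is injective.
The image of f is {1, 2, 3, 4, 5, 7, 8}, which has 7 elements.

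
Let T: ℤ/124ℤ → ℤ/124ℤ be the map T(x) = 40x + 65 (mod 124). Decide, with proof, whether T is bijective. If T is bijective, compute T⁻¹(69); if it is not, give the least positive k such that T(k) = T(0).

31

We have gcd(40, 124) = 4 > 1. Taking s = 0 and t = 31: T(0) = 65 and T(31) = 40·31 + 65 = 1305 ≡ 65 (mod 124).
So T(0) = T(31) while 0 ≠ 31, so T is not injective, hence not bijective.
Since T is not bijective, we find the least positive k with T(k) = T(0): this means 40k ≡ 0 (mod 124), i.e. 124 ∣ 40k. Since gcd(40, 124) = 4, dividing through by 4 this holds exactly when 31 ∣ 10k, and as gcd(10, 31) = 1, exactly when 31 ∣ k.
The smallest positive such k is 31.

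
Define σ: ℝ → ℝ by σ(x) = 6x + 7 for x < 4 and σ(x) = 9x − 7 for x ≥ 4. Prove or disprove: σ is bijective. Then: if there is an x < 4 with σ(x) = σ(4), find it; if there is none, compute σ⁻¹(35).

Both pieces are strictly increasing (slopes 6 and 9), so each is injective on its own interval.
The left piece maps (−∞, 4) onto (−∞, 31); the right piece maps [4, ∞) onto [29, ∞).
These images overlap. In particular σ(4) = 29 (right piece), and solving 6x + 7 = 29 on the left piece gives x = 11/3 < 4.
So σ(11/3) = σ(4) with 11/3 ≠ 4, and σ is not injective, hence not bijective. This x = 11/3 is the requested value below 4.

11/3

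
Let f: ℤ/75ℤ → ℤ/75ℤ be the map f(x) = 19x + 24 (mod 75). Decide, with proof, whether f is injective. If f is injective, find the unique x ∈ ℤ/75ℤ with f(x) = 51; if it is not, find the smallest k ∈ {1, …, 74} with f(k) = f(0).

If f(u) = f(v), then 19u ≡ 19v (mod 75). Because gcd(19, 75) = 1, we may cancel 19 to get u ≡ v (mod 75).
Hence f is injective.
We now compute 19⁻¹ mod 75 explicitly. Euclid's algorithm: 75 = 3·19 + 18, 19 = 1·18 + 1; back-substituting gives 1 = 4·19 − 1·75, so 19⁻¹ ≡ 4 (mod 75).
Since f is injective, we compute f⁻¹(51): solve 19x + 24 ≡ 51 (mod 75), i.e. 19x ≡ 27 (mod 75).
Multiplying by 19⁻¹ = 4 gives x ≡ 4·27 = 108 = 1·75 + 33 ≡ 33 (mod 75).
Check: f(33) = 19·33 + 24 = 651 = 8·75 + 51 ≡ 51 (mod 75).

33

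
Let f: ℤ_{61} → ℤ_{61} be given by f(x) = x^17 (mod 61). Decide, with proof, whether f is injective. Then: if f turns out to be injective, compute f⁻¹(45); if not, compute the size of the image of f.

4

Since 61 is prime, the nonzero elements of ℤ_{61} form a cyclic group of order 60.
As gcd(17, 60) = 1, raising to the 17th power is a bijection on this group: if a^17 ≡ b^17 then (ab^{−1})^17 = 1, and the only element of order dividing gcd(17, 60) = 1 is 1, so a = b.
With f(0) = 0 this makes f injective on all of ℤ_{61}, hence bijective (finite equal-size domain and codomain). In particular f is injective.
Since f is injective, we find the preimage of 45. The inverse of x ↦ x^17 on (ℤ_{61})^× is x ↦ x^53, because 17·53 = 901 = 15·60 + 1 ≡ 1 (mod 60) and x^{60} = 1 for x ≠ 0 (Fermat). So f⁻¹(45) = 45^53 mod 61.
Repeated squaring mod 61: 45^1 ≡ 45, 45^2 ≡ 45² = 2025 ≡ 12, 45^4 ≡ 12² = 144 ≡ 22, 45^8 ≡ 22² = 484 ≡ 57, 45^16 ≡ 57² = 3249 ≡ 16, 45^32 ≡ 16² = 256 ≡ 12. Since 53 = 32 + 16 + 4 + 1, 45^53 ≡ 12·16·22·45: 12·16 = 192 ≡ 9, then 9·22 = 198 ≡ 15, then 15·45 = 675 ≡ 4. So 45^53 ≡ 4 (mod 61).
Hence f⁻¹(45) = 4.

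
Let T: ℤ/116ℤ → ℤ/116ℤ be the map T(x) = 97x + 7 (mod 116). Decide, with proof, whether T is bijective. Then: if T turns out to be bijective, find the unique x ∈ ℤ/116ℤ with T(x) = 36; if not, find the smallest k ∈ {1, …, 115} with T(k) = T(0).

29

Recall that T is injective if T(s) = T(t) implies s = t.
Suppose T(s) = T(t) in ℤ/116ℤ. Then 97s + 7 ≡ 97t + 7 (mod 116), hence 97(s − t) ≡ 0 (mod 116).
Since gcd(97, 116) = 1, 97 is invertible modulo 116, so s − t ≡ 0 (mod 116), i.e. s = t.
We now compute 97⁻¹ mod 116 explicitly. Euclid's algorithm: 116 = 1·97 + 19, 97 = 5·19 + 2, 19 = 9·2 + 1; back-substituting gives 1 = 61·97 − 51·116, so 97⁻¹ ≡ 61 (mod 116).
Then y ↦ 61(y − 7) is a two-sided inverse to T, so every y ∈ ℤ/116ℤ has a preimage.
Hence T is bijective.
Since T is bijective, we compute T⁻¹(36): solve 97x + 7 ≡ 36 (mod 116), i.e. 97x ≡ 29 (mod 116).
Multiplying by 97⁻¹ = 61 gives x ≡ 61·29 = 1769 = 15·116 + 29 ≡ 29 (mod 116).
Check: T(29) = 97·29 + 7 = 2820 = 24·116 + 36 ≡ 36 (mod 116).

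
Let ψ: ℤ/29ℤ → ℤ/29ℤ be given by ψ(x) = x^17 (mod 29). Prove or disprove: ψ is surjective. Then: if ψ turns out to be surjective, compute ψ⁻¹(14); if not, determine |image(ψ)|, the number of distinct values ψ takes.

Since 29 is prime, the nonzero elements of ℤ/29ℤ form a cyclic group of order 28.
As gcd(17, 28) = 1, raising to the 17th power is a bijection on this group: if x_1^17 ≡ x_2^17 then (x_1x_2^{−1})^17 = 1, and the only element of order dividing gcd(17, 28) = 1 is 1, so x_1 = x_2.
With ψ(0) = 0 this makes ψ injective on all of ℤ/29ℤ, hence bijective (finite equal-size domain and codomain). In particular ψ is surjective.
Since ψ is surjective, we find the preimage of 14. The inverse of x ↦ x^17 on (ℤ/29ℤ)^× is x ↦ x^5, because 17·5 = 85 = 3·28 + 1 ≡ 1 (mod 28) and x^{28} = 1 for x ≠ 0 (Fermat). So ψ⁻¹(14) = 14^5 mod 29.
Repeated squaring mod 29: 14^1 ≡ 14, 14^2 ≡ 14² = 196 ≡ 22, 14^4 ≡ 22² = 484 ≡ 20. Since 5 = 4 + 1, 14^5 ≡ 20·14: 20·14 = 280 ≡ 19. So 14^5 ≡ 19 (mod 29).
Hence ψ⁻¹(14) = 19.

19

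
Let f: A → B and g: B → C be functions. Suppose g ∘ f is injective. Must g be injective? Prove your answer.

not injective

No. Take A = {0}, B = {0, 1, 2}, C = {0, 1, 2}, f(a) = a for each a ∈ A, and g(b) = 1 if b ∈ {1, 2} else g(b) = b.
Then g ∘ f = f is injective (A ⊂ B and f is the inclusion), but g(1) = g(2) = 1 with 1 ≠ 2, so g is not injective.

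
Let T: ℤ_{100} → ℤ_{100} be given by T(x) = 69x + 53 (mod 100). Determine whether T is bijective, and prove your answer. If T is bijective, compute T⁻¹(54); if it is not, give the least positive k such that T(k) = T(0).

29

If T(u) = T(v), then 69u ≡ 69v (mod 100). Because gcd(69, 100) = 1, we may cancel 69 to get u ≡ v (mod 100).
We now compute 69⁻¹ mod 100 explicitly. Euclid's algorithm: 100 = 1·69 + 31, 69 = 2·31 + 7, 31 = 4·7 + 3, 7 = 2·3 + 1; back-substituting gives 1 = 29·69 − 20·100, so 69⁻¹ ≡ 29 (mod 100).
For any y ∈ ℤ_{100}, x = 29(y − 53) mod 100 satisfies T(x) = 69·29(y − 53) + 53 ≡ y (since 69·29 ≡ 1 mod 100). So every y has a preimage.
So T is bijective.
Since T is bijective, we compute T⁻¹(54): solve 69x + 53 ≡ 54 (mod 100), i.e. 69x ≡ 1 (mod 100).
Multiplying by 69⁻¹ = 29 gives x ≡ 29·1 = 29 ≡ 29 (mod 100).
Check: T(29) = 69·29 + 53 = 2054 = 20·100 + 54 ≡ 54 (mod 100).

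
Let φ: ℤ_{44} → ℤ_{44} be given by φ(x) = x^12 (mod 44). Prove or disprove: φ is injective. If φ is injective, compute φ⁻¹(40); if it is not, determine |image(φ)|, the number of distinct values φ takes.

12

φ(10): Repeated squaring mod 44: 10^1 ≡ 10, 10^2 ≡ 10² = 100 ≡ 12, 10^4 ≡ 12² = 144 ≡ 12, 10^8 ≡ 12² = 144 ≡ 12. Since 12 = 8 + 4, 10^12 ≡ 12·12: 12·12 = 144 ≡ 12. So 10^12 ≡ 12 (mod 44).
φ(12): Repeated squaring mod 44: 12^1 ≡ 12, 12^2 ≡ 12² = 144 ≡ 12, 12^4 ≡ 12² = 144 ≡ 12, 12^8 ≡ 12² = 144 ≡ 12. Since 12 = 8 + 4, 12^12 ≡ 12·12: 12·12 = 144 ≡ 12. So 12^12 ≡ 12 (mod 44).
So φ(10) = φ(12) = 12 while 10 ≠ 12, thus φ is not injective.
Since φ is not injective, we determine |image(φ)|. Computing x^12 mod 44 for each x (by repeated squaring, reducing mod 44 at every step), the values φ(0), φ(1), …, φ(43) are: 0, 1, 4, 9, 16, 25, 36, 5, 20, 37, 12, 33, 12, 37, 20, 5, 36, 25, 16, 9, 4, 1, 0, 1, 4, 9, 16, 25, 36, 5, 20, 37, 12, 33, 12, 37, 20, 5, 36, 25, 16, 9, 4, 1.
The distinct values are {0, 1, 4, 5, 9, 12, 16, 20, 25, 33, 36, 37}; there are 12 of them.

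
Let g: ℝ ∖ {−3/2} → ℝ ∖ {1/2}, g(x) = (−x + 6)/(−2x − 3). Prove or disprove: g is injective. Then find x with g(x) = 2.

-4

Suppose g(a) = g(b). Cross-multiplying: (−a + 6)(−2b − 3) = (−b + 6)(−2a − 3).
Expanding both sides and cancelling the symmetric terms leaves 15·(a − b) = 0. Since 15 ≠ 0, a = b. Therefore g is injective.
Solving g(x) = 2: cross-multiplying gives −x + 6 = 2(−2x − 3), which rearranges to 3x = −12, so x = −4.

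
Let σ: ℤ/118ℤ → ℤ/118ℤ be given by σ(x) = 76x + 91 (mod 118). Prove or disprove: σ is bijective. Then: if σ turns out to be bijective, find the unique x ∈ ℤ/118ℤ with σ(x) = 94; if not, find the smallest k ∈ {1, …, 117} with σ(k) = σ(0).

59

Recall that σ is injective if σ(s) = σ(t) implies s = t.
We have gcd(76, 118) = 2 > 1. Taking s = 0 and t = 59: σ(0) = 91 and σ(59) = 76·59 + 91 = 4575 ≡ 91 (mod 118).
So σ(0) = σ(59) while 0 ≠ 59, hence σ is not injective, hence not bijective.
Since σ is not bijective, we find the least positive k with σ(k) = σ(0): this means 76k ≡ 0 (mod 118), i.e. 118 ∣ 76k. Since gcd(76, 118) = 2, dividing through by 2 this holds exactly when 59 ∣ 38k, and as gcd(38, 59) = 1, exactly when 59 ∣ k.
The smallest positive such k is 59.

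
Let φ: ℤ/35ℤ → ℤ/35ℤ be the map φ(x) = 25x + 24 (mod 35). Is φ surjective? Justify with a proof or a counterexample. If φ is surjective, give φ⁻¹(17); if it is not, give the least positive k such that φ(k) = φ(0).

Since gcd(25, 35) = 5, we have 25x ≡ 0 (mod 5) for all x, so φ(x) ≡ 4 (mod 5).
But 0 ≢ 4 (mod 5), so 0 ∈ ℤ/35ℤ has no preimage. Thus φ is not surjective.
Since φ is not surjective, we find the least positive k with φ(k) = φ(0): this means 25k ≡ 0 (mod 35), i.e. 35 ∣ 25k. Since gcd(25, 35) = 5, dividing through by 5 this holds exactly when 7 ∣ 5k, and as gcd(5, 7) = 1, exactly when 7 ∣ k.
The smallest positive such k is 7.

7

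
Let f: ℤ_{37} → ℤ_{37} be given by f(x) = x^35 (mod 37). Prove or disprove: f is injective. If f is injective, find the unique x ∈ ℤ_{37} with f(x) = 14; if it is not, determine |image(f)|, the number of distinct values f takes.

Since 37 is prime, the nonzero elements of ℤ_{37} form a cyclic group of order 36.
As gcd(35, 36) = 1, raising to the 35th power is a bijection on this group: if u^35 ≡ v^35 then (uv^{−1})^35 = 1, and the only element of order dividing gcd(35, 36) = 1 is 1, so u = v.
With f(0) = 0 this makes f injective on all of ℤ_{37}, hence bijective (finite equal-size domain and codomain). In particular f is injective.
Since f is injective, we find the preimage of 14. The inverse of x ↦ x^35 on (ℤ_{37})^× is x ↦ x^35, because 35·35 = 1225 = 34·36 + 1 ≡ 1 (mod 36) and x^{36} = 1 for x ≠ 0 (Fermat). So f⁻¹(14) = 14^35 mod 37.
Repeated squaring mod 37: 14^1 ≡ 14, 14^2 ≡ 14² = 196 ≡ 11, 14^4 ≡ 11² = 121 ≡ 10, 14^8 ≡ 10² = 100 ≡ 26, 14^16 ≡ 26² = 676 ≡ 10, 14^32 ≡ 10² = 100 ≡ 26. Since 35 = 32 + 2 + 1, 14^35 ≡ 26·11·14: 26·11 = 286 ≡ 27, then 27·14 = 378 ≡ 8. So 14^35 ≡ 8 (mod 37).
Hence f⁻¹(14) = 8.

8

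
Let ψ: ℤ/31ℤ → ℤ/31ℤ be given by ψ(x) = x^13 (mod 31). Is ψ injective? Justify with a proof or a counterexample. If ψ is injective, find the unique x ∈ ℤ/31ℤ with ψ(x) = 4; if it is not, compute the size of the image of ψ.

Since 31 is prime, the nonzero elements of ℤ/31ℤ form a cyclic group of order 30.
As gcd(13, 30) = 1, raising to the 13th power is a bijection on this group: if x_1^13 ≡ x_2^13 then (x_1x_2^{−1})^13 = 1, and the only element of order dividing gcd(13, 30) = 1 is 1, so x_1 = x_2.
With ψ(0) = 0 this makes ψ injective on all of ℤ/31ℤ, hence bijective (finite equal-size domain and codomain). In particular ψ is injective.
Since ψ is injective, we find the preimage of 4. The inverse of x ↦ x^13 on (ℤ/31ℤ)^× is x ↦ x^7, because 13·7 = 91 = 3·30 + 1 ≡ 1 (mod 30) and x^{30} = 1 for x ≠ 0 (Fermat). So ψ⁻¹(4) = 4^7 mod 31.
Repeated squaring mod 31: 4^1 ≡ 4, 4^2 ≡ 4² = 16, 4^4 ≡ 16² = 256 ≡ 8. Since 7 = 4 + 2 + 1, 4^7 ≡ 8·16·4: 8·16 = 128 ≡ 4, then 4·4 = 16. So 4^7 ≡ 16 (mod 31).
Hence ψ⁻¹(4) = 16.

16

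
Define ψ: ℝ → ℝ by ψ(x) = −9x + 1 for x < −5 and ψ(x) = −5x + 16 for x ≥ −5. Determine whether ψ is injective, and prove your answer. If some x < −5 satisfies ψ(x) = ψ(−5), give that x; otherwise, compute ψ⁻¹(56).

Both pieces are strictly decreasing (slopes −9 and −5), so each is injective on its own interval.
The left piece maps (−∞, −5) onto (46, ∞); the right piece maps [−5, ∞) onto (−∞, 41].
These images are disjoint, so no value is attained by both pieces. So ψ is injective.
Because the two images are disjoint, no x < −5 has ψ(x) = ψ(−5), so we compute ψ⁻¹(56): 56 lies in (46, ∞), so solve −9x + 1 = 56: x = (56 − 1)/(−9) = −55/9.

-55/9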